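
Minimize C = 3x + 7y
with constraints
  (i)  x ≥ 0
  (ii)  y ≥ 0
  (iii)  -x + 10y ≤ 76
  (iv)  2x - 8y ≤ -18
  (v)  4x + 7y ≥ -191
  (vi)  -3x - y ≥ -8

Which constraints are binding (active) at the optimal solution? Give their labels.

Extreme points and C = 3x + 7y:
  (0, 38/5) → C = 266/5
  (0, 9/4) → C = 63/4
  (4/31, 236/31) → C = 1664/31
  (23/13, 35/13) → C = 314/13

The minimum is at (0, 9/4). Substituting into each constraint, equality holds for (i) and (iv); the remaining constraints have slack.

(i) and (iv)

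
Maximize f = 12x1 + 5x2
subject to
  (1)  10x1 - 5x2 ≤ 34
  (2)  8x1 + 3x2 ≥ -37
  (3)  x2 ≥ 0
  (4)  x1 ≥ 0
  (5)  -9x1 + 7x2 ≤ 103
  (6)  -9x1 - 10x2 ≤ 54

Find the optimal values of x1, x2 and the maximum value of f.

The optimum lies where 10x1 - 5x2 = 34 and -9x1 + 7x2 = 103.
Solving simultaneously gives x1 = 753/25, x2 = 1336/25.

x1 = 753/25, x2 = 1336/25, maximum f = 15716/25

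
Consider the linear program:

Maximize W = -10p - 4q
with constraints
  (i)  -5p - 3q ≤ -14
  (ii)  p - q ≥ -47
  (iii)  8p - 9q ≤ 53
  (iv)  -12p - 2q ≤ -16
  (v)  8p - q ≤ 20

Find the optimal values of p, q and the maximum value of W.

p = 10/13, q = 44/13, maximum W = -276/13

Vertices and W = -10p - 4q:
  (10/13, 44/13) → W = -276/13
  (74/29, 12/29) → W = -788/29
  (-39/7, 290/7) → W = -110
  (67/7, 396/7) → W = -322

The binding constraints are -5p - 3q = -14 and -12p - 2q = -16.
Solving simultaneously gives p = 10/13, q = 44/13.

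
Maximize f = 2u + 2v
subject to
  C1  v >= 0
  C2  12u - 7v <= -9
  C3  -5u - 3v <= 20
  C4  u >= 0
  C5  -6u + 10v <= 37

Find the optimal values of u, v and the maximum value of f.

Extreme points and f = 2u + 2v:
  (0, 9/7) → f = 18/7
  (13/6, 5) → f = 43/3
  (0, 37/10) → f = 37/5

The optimum lies where 12u - 7v = -9 and -6u + 10v = 37.
Solving simultaneously gives u = 13/6, v = 5.

u = 13/6, v = 5, maximum f = 43/3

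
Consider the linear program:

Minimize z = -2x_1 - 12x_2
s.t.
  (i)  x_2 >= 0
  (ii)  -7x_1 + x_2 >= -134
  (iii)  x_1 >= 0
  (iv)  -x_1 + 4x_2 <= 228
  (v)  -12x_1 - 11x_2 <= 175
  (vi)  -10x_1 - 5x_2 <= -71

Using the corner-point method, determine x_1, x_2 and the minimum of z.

x_1 = 764/27, x_2 = 1730/27, minimum z = -22288/27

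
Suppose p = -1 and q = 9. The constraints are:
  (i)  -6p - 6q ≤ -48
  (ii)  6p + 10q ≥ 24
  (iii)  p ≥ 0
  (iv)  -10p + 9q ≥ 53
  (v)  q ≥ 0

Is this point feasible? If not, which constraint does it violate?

not feasible — violates (iii)

Constraint (iii): p = -1, which is not ≥ 0. All other constraints are satisfied.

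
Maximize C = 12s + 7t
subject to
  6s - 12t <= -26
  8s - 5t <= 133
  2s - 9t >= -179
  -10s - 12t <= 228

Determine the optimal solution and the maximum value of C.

Feasible corners and C = 12s + 7t:
  (863/33, 503/33) → C = 13877/33
  (-127/8, -277/48) → C = -11083/48
  (1046/31, 849/31) → C = 18495/31
  (-700/19, 667/57) → C = -20531/57

The binding constraints are 8s - 5t = 133 and 2s - 9t = -179.
Solving simultaneously gives s = 1046/31, t = 849/31.

s = 1046/31, t = 849/31, maximum C = 18495/31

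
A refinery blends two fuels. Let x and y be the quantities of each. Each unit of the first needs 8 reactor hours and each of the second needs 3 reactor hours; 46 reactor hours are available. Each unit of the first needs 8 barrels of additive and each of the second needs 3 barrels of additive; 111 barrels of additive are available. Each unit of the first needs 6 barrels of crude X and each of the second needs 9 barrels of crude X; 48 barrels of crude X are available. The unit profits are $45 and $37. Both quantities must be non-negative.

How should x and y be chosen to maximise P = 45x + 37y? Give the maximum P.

x = 5, y = 2, maximum P = 299

Corner points and P = 45x + 37y:
  (0, 0) → P = 0
  (0, 16/3) → P = 592/3
  (23/4, 0) → P = 1035/4
  (5, 2) → P = 299

At the optimal vertex, 8x + 3y = 46 and 6x + 9y = 48.
Solving simultaneously gives x = 5, y = 2.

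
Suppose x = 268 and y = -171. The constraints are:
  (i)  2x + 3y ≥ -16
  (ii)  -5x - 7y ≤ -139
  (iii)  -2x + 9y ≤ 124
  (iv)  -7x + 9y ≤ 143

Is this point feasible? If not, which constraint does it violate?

(i): 23 ≥ -16 ✓
(ii): -143 ≤ -139 ✓
(iii): -2075 ≤ 124 ✓
(iv): -3415 ≤ 143 ✓

feasible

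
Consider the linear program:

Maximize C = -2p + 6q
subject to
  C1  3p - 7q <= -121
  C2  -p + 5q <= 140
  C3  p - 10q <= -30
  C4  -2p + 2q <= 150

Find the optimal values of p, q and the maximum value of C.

p = -235/4, q = 65/4, maximum C = 215

Vertices and C = -2p + 6q:
  (375/8, 299/8) → C = 261/2
  (-1000/23, -31/23) → C = 1814/23
  (-235/4, 65/4) → C = 215
  (-80, -5) → C = 130

At the optimal vertex, -p + 5q = 140 and -2p + 2q = 150.
Solving simultaneously gives p = -235/4, q = 65/4.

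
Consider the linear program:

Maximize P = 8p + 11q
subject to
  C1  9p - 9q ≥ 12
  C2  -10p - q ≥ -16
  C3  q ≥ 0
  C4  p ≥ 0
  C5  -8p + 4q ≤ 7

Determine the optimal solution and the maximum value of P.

p = 52/33, q = 8/33, maximum P = 168/11

Extreme points and P = 8p + 11q:
  (52/33, 8/33) → P = 168/11
  (4/3, 0) → P = 32/3
  (8/5, 0) → P = 64/5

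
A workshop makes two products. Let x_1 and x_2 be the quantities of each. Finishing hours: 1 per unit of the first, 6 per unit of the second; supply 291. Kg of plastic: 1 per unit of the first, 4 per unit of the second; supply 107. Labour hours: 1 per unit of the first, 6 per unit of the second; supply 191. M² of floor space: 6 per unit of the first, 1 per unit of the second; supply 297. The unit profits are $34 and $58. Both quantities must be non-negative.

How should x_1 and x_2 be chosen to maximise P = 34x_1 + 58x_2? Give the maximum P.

x_1 = 47, x_2 = 15, maximum P = 2468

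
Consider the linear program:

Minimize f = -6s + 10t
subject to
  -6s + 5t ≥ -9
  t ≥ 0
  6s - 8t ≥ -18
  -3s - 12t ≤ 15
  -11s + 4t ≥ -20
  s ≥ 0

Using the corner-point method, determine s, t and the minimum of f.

s = 3/2, t = 0, minimum f = -9

Vertices and f = -6s + 10t:
  (3/2, 0) → f = -9
  (64/31, 21/31) → f = -174/31
  (0, 0) → f = 0
  (29/8, 159/32) → f = 447/16
  (0, 9/4) → f = 45/2

At the optimal vertex, -6s + 5t = -9 and t = 0.
Solving simultaneously gives s = 3/2, t = 0.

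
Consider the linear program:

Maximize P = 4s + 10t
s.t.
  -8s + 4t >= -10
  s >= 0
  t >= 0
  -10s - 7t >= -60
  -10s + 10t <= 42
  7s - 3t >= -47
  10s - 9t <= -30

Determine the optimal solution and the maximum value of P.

s = 9/5, t = 6, maximum P = 336/5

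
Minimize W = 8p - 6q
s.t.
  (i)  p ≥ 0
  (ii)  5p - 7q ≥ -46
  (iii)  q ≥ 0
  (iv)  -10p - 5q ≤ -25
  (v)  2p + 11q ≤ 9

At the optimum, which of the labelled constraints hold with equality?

Vertices and W = 8p - 6q:
  (5/2, 0) → W = 20
  (9/2, 0) → W = 36
  (23/10, 2/5) → W = 16

The minimum is at (23/10, 2/5). Substituting into each constraint, equality holds for (iv) and (v); the remaining constraints have slack.

(iv) and (v)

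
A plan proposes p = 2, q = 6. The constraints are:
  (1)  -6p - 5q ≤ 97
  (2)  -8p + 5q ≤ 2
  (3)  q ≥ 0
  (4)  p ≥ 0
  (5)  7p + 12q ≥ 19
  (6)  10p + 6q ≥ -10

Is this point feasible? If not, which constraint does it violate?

Constraint (2): -8p + 5q = 14, which is not ≤ 2. All other constraints are satisfied.

not feasible — violates (2)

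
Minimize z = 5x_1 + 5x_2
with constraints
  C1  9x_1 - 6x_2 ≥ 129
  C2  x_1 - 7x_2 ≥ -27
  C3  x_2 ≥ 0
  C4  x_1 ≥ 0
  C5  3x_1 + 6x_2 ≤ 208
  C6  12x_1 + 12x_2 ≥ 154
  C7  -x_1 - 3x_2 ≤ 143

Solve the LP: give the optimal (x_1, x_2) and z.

x_1 = 43/3, x_2 = 0, minimum z = 215/3

The binding constraints are 9x_1 - 6x_2 = 129 and x_2 = 0.
Solving simultaneously gives x_1 = 43/3, x_2 = 0.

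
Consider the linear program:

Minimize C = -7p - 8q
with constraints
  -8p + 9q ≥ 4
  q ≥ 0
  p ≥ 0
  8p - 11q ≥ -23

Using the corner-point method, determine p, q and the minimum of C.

p = 163/16, q = 19/2, minimum C = -2357/16

At the optimal vertex, -8p + 9q = 4 and 8p - 11q = -23.
Solving simultaneously gives p = 163/16, q = 19/2.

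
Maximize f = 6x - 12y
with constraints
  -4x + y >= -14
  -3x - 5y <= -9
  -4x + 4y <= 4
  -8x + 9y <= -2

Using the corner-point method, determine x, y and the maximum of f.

x = 79/23, y = -6/23, maximum f = 546/23

Extreme points and f = 6x - 12y:
  (79/23, -6/23) → f = 546/23
  (31/7, 26/7) → f = -18
  (91/67, 66/67) → f = -246/67

The binding constraints are -4x + y = -14 and -3x - 5y = -9.
Solving simultaneously gives x = 79/23, y = -6/23.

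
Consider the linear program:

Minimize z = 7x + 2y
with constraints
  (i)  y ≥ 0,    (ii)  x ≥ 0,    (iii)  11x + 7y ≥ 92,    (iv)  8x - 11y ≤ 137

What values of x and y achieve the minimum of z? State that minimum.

x = 0, y = 92/7, minimum z = 184/7

The feasible region is unbounded (it extends along (0, 1), (11, 8)), but z strictly increases along every unbounded feasible direction, so there is no improving ray and the minimum is attained at a vertex.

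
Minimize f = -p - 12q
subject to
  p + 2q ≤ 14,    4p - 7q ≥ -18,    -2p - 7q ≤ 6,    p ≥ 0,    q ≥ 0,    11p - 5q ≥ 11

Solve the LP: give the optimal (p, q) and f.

p = 62/15, q = 74/15, minimum f = -190/3

Corner points and f = -p - 12q:
  (62/15, 74/15) → f = -190/3
  (14, 0) → f = -14
  (167/57, 242/57) → f = -3071/57
  (1, 0) → f = -1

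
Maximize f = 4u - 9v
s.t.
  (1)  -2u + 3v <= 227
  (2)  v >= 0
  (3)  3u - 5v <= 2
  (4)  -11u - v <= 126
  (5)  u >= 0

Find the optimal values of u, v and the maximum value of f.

Corner points and f = 4u - 9v:
  (0, 227/3) → f = -681
  (2/3, 0) → f = 8/3
  (0, 0) → f = 0
The feasible region is unbounded (it extends along (5, 3), (3, 2)), but f strictly decreases along every unbounded feasible direction, so there is no improving ray and the maximum is attained at a vertex.

u = 2/3, v = 0, maximum f = 8/3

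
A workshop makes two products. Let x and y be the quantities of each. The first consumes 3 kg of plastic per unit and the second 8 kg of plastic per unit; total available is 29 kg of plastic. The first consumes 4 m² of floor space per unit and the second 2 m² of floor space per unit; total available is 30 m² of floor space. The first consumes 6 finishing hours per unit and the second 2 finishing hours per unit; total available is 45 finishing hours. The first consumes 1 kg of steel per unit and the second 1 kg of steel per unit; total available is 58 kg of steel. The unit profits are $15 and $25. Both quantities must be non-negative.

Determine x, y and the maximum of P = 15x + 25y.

Vertices and P = 15x + 25y:
  (0, 0) → P = 0
  (0, 29/8) → P = 725/8
  (15/2, 0) → P = 225/2
  (7, 1) → P = 130

At the optimal vertex, 3x + 8y = 29 and 4x + 2y = 30.
Solving simultaneously gives x = 7, y = 1.

x = 7, y = 1, maximum P = 130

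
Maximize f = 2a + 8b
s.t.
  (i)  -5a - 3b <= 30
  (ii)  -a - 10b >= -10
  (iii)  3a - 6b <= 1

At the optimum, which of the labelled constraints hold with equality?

(ii) and (iii)

Corner points and f = 2a + 8b:
  (-330/47, 80/47) → f = -20/47
  (-59/13, -95/39) → f = -1114/39
  (35/18, 29/36) → f = 31/3

The maximum is at (35/18, 29/36). Substituting into each constraint, equality holds for (ii) and (iii); the remaining constraints have slack.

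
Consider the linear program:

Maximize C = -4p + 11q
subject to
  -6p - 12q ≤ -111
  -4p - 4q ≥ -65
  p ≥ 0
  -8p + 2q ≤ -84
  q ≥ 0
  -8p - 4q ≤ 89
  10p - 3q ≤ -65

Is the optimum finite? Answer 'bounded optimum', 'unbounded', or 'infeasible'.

The boundaries -6p - 12q = -111 and -4p - 4q = -65 meet at (14, 9/4), but that point violates 10p - 3q ≤ -65. Every candidate vertex is excluded by some other constraint, so the feasible region is empty.

infeasible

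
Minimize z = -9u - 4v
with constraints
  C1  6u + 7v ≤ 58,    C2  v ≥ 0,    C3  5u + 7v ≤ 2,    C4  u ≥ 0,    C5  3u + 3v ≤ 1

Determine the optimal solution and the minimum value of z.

Feasible corners and z = -9u - 4v:
  (0, 0) → z = 0
  (1/3, 0) → z = -3
  (0, 2/7) → z = -8/7
  (1/6, 1/6) → z = -13/6

u = 1/3, v = 0, minimum z = -3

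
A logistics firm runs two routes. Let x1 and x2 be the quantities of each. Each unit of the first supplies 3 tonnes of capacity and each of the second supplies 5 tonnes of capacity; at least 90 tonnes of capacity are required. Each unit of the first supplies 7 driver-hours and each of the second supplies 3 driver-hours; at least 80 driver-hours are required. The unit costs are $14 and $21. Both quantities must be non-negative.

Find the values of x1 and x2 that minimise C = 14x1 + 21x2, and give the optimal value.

x1 = 5, x2 = 15, minimum C = 385

Feasible corners and C = 14x1 + 21x2:
  (0, 80/3) → C = 560
  (30, 0) → C = 420
  (5, 15) → C = 385
The feasible region is unbounded (it extends along (0, 1), (1, 0)), but C strictly increases along every unbounded feasible direction, so there is no improving ray and the minimum is attained at a vertex.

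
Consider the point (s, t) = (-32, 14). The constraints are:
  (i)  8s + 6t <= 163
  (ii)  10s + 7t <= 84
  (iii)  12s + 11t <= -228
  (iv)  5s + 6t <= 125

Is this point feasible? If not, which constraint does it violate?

(i): -172 ≤ 163 ✓
(ii): -222 ≤ 84 ✓
(iii): -230 ≤ -228 ✓
(iv): -76 ≤ 125 ✓

feasible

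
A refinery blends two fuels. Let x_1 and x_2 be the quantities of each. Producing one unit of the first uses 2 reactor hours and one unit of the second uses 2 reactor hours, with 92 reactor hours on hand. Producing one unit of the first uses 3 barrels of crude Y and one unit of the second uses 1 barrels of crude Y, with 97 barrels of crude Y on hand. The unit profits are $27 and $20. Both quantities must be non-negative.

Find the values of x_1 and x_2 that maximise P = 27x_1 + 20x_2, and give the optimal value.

Vertices and P = 27x_1 + 20x_2:
  (0, 0) → P = 0
  (0, 46) → P = 920
  (97/3, 0) → P = 873
  (51/2, 41/2) → P = 2197/2

At the optimal vertex, 2x_1 + 2x_2 = 92 and 3x_1 + x_2 = 97.
Solving simultaneously gives x_1 = 51/2, x_2 = 41/2.

x_1 = 51/2, x_2 = 41/2, maximum P = 2197/2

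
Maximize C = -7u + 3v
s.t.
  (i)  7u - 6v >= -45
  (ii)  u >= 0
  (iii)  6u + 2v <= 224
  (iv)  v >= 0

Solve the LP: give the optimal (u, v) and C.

u = 0, v = 15/2, maximum C = 45/2

Corner points and C = -7u + 3v:
  (0, 15/2) → C = 45/2
  (627/25, 919/25) → C = -1632/25
  (0, 0) → C = 0
  (112/3, 0) → C = -784/3

The binding constraints are 7u - 6v = -45 and u = 0.
Solving simultaneously gives u = 0, v = 15/2.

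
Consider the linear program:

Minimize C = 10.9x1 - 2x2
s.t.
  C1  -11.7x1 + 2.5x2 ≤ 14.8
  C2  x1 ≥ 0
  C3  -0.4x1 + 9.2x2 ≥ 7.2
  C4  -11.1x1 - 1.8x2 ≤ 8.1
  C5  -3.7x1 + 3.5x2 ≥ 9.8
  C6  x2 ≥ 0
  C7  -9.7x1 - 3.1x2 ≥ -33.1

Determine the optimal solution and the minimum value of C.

x1 = 0, x2 = 5.92, minimum C = -11.84

Corner points and C = 10.9x1 - 2x2:
  (0, 148/25) → C = -296/25
  (3687/6052, 53083/6052) → C = -659777/60520
  (0, 14/5) → C = -28/5
  (2849/1514, 7251/1514) → C = 165521/15140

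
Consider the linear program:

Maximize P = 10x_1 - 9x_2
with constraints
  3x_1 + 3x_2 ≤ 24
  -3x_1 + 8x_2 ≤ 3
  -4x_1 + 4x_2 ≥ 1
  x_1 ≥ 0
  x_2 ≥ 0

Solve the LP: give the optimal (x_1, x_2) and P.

Vertices and P = 10x_1 - 9x_2:
  (1/5, 9/20) → P = -41/20
  (0, 3/8) → P = -27/8
  (0, 1/4) → P = -9/4

x_1 = 1/5, x_2 = 9/20, maximum P = -41/20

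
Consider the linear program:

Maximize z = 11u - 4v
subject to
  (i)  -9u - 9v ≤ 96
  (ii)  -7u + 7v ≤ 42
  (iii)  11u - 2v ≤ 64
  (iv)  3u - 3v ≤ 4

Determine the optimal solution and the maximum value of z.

u = 184/27, v = 148/27, maximum z = 1432/27

Feasible corners and z = 11u - 4v:
  (-25/3, -7/3) → z = -247/3
  (-14/3, -6) → z = -82/3
  (76/9, 130/9) → z = 316/9
  (184/27, 148/27) → z = 1432/27

The optimum lies where 11u - 2v = 64 and 3u - 3v = 4.
Solving simultaneously gives u = 184/27, v = 148/27.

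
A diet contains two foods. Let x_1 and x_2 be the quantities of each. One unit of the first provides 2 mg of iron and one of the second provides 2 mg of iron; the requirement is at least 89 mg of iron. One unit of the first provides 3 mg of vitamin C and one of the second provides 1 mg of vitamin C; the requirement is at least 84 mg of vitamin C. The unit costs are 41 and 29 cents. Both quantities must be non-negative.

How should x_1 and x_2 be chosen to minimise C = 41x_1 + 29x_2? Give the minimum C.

x_1 = 79/4, x_2 = 99/4, minimum C = 3055/2

The feasible region is unbounded (it extends along (0, 1), (1, 0)), but C strictly increases along every unbounded feasible direction, so there is no improving ray and the minimum is attained at a vertex.

The binding constraints are 2x_1 + 2x_2 = 89 and 3x_1 + x_2 = 84.
Solving simultaneously gives x_1 = 79/4, x_2 = 99/4.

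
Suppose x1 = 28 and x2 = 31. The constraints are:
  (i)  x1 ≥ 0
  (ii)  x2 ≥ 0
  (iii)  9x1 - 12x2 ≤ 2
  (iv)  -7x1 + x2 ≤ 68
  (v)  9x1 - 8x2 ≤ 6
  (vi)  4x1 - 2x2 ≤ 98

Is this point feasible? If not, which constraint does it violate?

(i): 28 ≥ 0 ✓
(ii): 31 ≥ 0 ✓
(iii): -120 ≤ 2 ✓
(iv): -165 ≤ 68 ✓
(v): 4 ≤ 6 ✓
(vi): 50 ≤ 98 ✓

feasible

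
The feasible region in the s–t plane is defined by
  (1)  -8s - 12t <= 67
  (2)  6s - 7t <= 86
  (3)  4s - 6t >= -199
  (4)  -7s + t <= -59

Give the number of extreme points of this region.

3

Intersecting each pair of boundary lines and keeping only the points that satisfy every inequality leaves:
  (1909/8, 769/4)
  (327/43, -248/43)
  (553/38, 1629/38)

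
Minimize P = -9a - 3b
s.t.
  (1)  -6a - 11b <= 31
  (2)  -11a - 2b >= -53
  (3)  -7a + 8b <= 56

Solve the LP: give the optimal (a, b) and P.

Feasible corners and P = -9a - 3b:
  (645/109, -659/109) → P = -3828/109
  (-864/125, 119/125) → P = 7419/125
  (52/17, 329/34) → P = -1923/34

a = 52/17, b = 329/34, minimum P = -1923/34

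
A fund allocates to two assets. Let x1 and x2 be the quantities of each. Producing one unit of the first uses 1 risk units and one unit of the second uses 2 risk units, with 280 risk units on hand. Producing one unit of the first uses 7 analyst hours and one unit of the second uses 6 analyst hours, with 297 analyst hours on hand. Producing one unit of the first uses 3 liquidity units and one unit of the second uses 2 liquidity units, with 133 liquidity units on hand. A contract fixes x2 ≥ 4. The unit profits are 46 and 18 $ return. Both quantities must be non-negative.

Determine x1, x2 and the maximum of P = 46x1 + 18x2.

x1 = 39, x2 = 4, maximum P = 1866

Vertices and P = 46x1 + 18x2:
  (0, 99/2) → P = 891
  (0, 4) → P = 72
  (39, 4) → P = 1866

The optimum lies where 7x1 + 6x2 = 297 and x2 = 4.
Solving simultaneously gives x1 = 39, x2 = 4.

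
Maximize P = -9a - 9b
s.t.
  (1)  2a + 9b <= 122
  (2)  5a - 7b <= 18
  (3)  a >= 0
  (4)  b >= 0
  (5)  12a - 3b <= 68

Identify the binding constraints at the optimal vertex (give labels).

Extreme points and P = -9a - 9b:
  (0, 122/9) → P = -122
  (163/19, 664/57) → P = -3459/19
  (18/5, 0) → P = -162/5
  (422/69, 124/69) → P = -1638/23
  (0, 0) → P = 0

The maximum is at (0, 0). Substituting into each constraint, equality holds for (3) and (4); the remaining constraints have slack.

(3) and (4)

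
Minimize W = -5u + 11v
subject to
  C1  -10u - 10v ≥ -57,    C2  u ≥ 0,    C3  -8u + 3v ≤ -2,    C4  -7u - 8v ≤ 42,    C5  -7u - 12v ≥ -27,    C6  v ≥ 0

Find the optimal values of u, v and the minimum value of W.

u = 27/7, v = 0, minimum W = -135/7

Vertices and W = -5u + 11v:
  (35/39, 202/117) → W = 1697/117
  (1/4, 0) → W = -5/4
  (27/7, 0) → W = -135/7

The optimum lies where -7u - 12v = -27 and v = 0.
Solving simultaneously gives u = 27/7, v = 0.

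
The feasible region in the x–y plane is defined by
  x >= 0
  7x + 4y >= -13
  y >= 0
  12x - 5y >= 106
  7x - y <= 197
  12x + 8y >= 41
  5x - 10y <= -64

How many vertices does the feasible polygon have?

Of the 21 pairwise boundary intersections, those satisfying every inequality are:
  (879/23, 1622/23)
  (276/19, 1298/95)
  (2034/65, 1433/65)

3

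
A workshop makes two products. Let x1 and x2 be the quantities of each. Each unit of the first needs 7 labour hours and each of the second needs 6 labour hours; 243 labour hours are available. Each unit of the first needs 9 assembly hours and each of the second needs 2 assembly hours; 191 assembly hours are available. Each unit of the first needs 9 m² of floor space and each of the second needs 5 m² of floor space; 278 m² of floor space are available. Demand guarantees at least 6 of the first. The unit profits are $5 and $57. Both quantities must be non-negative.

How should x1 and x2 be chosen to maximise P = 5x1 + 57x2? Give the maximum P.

Corner points and P = 5x1 + 57x2:
  (191/9, 0) → P = 955/9
  (6, 0) → P = 30
  (33/2, 85/4) → P = 5175/4
  (6, 67/2) → P = 3879/2

At the optimal vertex, 7x1 + 6x2 = 243 and x1 = 6.
Solving simultaneously gives x1 = 6, x2 = 67/2.

x1 = 6, x2 = 67/2, maximum P = 3879/2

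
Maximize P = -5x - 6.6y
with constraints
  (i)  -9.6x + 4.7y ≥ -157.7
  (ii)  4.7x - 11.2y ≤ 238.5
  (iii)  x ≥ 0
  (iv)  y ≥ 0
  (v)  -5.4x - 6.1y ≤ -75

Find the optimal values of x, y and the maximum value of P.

x = 125/9, y = 0, maximum P = -625/9

The feasible region is unbounded (it extends along (0, 1), (47, 96)), but P strictly decreases along every unbounded feasible direction, so there is no improving ray and the maximum is attained at a vertex.

The binding constraints are y = 0 and -5.4x - 6.1y = -75.
Solving simultaneously gives x = 125/9, y = 0.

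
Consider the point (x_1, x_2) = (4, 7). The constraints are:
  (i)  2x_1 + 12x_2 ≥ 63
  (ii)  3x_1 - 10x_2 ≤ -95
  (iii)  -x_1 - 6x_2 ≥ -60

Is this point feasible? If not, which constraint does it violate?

not feasible — violates (ii)

Constraint (ii): 3x_1 - 10x_2 = -58, which is not ≤ -95. All other constraints are satisfied.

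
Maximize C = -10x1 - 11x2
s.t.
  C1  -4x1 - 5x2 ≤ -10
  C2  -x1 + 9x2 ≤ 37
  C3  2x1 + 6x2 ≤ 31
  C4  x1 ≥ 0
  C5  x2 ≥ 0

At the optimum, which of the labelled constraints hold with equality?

C1 and C4

Vertices and C = -10x1 - 11x2:
  (0, 2) → C = -22
  (5/2, 0) → C = -25
  (19/8, 35/8) → C = -575/8
  (0, 37/9) → C = -407/9
  (31/2, 0) → C = -155

The maximum is at (0, 2). Substituting into each constraint, equality holds for C1 and C4; the remaining constraints have slack.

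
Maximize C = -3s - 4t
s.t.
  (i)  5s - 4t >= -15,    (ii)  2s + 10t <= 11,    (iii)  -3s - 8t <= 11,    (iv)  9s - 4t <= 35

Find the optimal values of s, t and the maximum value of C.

s = -41/13, t = -5/26, maximum C = 133/13

Extreme points and C = -3s - 4t:
  (-53/29, 85/58) → C = -11/29
  (-41/13, -5/26) → C = 133/13
  (197/49, 29/98) → C = -649/49
  (59/21, -17/7) → C = 9/7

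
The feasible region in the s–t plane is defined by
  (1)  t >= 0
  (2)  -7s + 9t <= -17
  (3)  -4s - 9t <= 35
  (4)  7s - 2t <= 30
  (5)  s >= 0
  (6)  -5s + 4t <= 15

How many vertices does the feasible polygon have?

3

Of the 15 pairwise boundary intersections, those satisfying every inequality are:
  (17/7, 0)
  (30/7, 0)
  (236/49, 13/7)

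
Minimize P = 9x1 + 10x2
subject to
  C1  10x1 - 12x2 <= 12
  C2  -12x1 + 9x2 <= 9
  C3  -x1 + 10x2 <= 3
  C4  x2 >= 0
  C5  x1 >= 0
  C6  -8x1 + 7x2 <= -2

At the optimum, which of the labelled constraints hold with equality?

C4 and C6

Feasible corners and P = 9x1 + 10x2:
  (39/22, 21/44) → P = 228/11
  (6/5, 0) → P = 54/5
  (41/73, 26/73) → P = 629/73
  (1/4, 0) → P = 9/4

The minimum is at (1/4, 0). Substituting into each constraint, equality holds for C4 and C6; the remaining constraints have slack.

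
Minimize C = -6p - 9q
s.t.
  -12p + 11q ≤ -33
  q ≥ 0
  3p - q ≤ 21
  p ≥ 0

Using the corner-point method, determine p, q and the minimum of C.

p = 66/7, q = 51/7, minimum C = -855/7

Feasible corners and C = -6p - 9q:
  (11/4, 0) → C = -33/2
  (66/7, 51/7) → C = -855/7
  (7, 0) → C = -42

The binding constraints are -12p + 11q = -33 and 3p - q = 21.
Solving simultaneously gives p = 66/7, q = 51/7.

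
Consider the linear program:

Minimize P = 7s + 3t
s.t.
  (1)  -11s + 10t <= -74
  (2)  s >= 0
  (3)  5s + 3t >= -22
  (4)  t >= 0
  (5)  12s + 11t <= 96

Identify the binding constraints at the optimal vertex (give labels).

(1) and (4)

Feasible corners and P = 7s + 3t:
  (74/11, 0) → P = 518/11
  (1774/241, 168/241) → P = 12922/241
  (8, 0) → P = 56

The minimum is at (74/11, 0). Substituting into each constraint, equality holds for (1) and (4); the remaining constraints have slack.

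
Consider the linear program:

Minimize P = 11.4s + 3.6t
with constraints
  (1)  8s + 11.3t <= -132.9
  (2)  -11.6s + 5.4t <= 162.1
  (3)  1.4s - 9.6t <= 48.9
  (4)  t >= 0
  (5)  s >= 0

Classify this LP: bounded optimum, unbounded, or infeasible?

infeasible

The boundaries -11.6s + 5.4t = 162.1 and s = 0 meet at (0, 1621/54), but that point violates 8s + 11.3t ≤ -132.9. Every candidate vertex is excluded by some other constraint, so the feasible region is empty.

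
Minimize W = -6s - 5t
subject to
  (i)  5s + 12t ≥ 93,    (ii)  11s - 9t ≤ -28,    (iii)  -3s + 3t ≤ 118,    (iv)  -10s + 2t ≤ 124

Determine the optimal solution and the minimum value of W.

s = 163, t = 607/3, minimum W = -5969/3

Feasible corners and W = -6s - 5t:
  (167/59, 1163/177) → W = -8821/177
  (-651/65, 155/13) → W = 31/65
  (163, 607/3) → W = -5969/3
  (-17/3, 101/3) → W = -403/3

The binding constraints are 11s - 9t = -28 and -3s + 3t = 118.
Solving simultaneously gives s = 163, t = 607/3.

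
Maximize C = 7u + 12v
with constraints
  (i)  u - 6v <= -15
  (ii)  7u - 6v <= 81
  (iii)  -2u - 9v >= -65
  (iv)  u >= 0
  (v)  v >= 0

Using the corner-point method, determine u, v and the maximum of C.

u = 85/7, v = 95/21, maximum C = 975/7

Corner points and C = 7u + 12v:
  (85/7, 95/21) → C = 975/7
  (0, 5/2) → C = 30
  (0, 65/9) → C = 260/3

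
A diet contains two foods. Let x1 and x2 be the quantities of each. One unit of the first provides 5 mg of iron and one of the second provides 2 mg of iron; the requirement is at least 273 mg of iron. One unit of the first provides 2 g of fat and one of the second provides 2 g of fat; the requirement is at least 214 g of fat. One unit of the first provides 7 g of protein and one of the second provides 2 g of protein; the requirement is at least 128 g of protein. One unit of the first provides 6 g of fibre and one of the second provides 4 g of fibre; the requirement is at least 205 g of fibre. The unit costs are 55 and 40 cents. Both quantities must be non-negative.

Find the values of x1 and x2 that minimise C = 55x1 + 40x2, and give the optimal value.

x1 = 59/3, x2 = 262/3, minimum C = 4575

Feasible corners and C = 55x1 + 40x2:
  (0, 273/2) → C = 5460
  (107, 0) → C = 5885
  (59/3, 262/3) → C = 4575
The feasible region is unbounded (it extends along (0, 1), (1, 0)), but C strictly increases along every unbounded feasible direction, so there is no improving ray and the minimum is attained at a vertex.

The binding constraints are 5x1 + 2x2 = 273 and 2x1 + 2x2 = 214.
Solving simultaneously gives x1 = 59/3, x2 = 262/3.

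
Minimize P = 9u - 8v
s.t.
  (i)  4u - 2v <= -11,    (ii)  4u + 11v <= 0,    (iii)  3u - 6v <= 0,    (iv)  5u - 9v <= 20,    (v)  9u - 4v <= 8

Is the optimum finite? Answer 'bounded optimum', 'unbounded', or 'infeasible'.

From the feasible point (-121/52, 11/13), moving in the direction (-11, 4) keeps every constraint satisfied while P decreases without bound.

unbounded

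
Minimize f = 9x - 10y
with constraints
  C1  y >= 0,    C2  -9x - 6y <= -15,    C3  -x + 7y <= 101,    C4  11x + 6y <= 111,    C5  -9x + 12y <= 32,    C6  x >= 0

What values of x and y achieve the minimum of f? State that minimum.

x = 0, y = 8/3, minimum f = -80/3

Feasible corners and f = 9x - 10y:
  (5/3, 0) → f = 15
  (111/11, 0) → f = 999/11
  (0, 5/2) → f = -25
  (190/31, 1351/186) → f = -1625/93
  (0, 8/3) → f = -80/3

The optimum lies where -9x + 12y = 32 and x = 0.
Solving simultaneously gives x = 0, y = 8/3.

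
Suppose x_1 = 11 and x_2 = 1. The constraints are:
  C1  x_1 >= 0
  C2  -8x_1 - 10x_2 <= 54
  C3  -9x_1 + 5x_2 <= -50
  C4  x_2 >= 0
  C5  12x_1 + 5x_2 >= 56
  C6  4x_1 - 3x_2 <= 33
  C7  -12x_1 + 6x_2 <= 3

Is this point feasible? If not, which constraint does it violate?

Constraint C6: 4x_1 - 3x_2 = 41, which is not ≤ 33. All other constraints are satisfied.

not feasible — violates C6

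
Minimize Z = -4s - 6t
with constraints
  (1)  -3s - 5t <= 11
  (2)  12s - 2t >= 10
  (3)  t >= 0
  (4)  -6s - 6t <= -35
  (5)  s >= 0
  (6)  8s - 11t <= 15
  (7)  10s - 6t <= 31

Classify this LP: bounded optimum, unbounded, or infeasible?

From the feasible point (65/42, 30/7), moving in the direction (2, 12) keeps every constraint satisfied while Z decreases without bound.

unbounded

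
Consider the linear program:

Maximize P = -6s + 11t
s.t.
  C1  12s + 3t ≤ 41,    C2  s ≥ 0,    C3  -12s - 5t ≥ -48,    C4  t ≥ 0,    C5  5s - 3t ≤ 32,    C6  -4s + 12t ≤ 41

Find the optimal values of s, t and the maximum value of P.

s = 0, t = 41/12, maximum P = 451/12

Corner points and P = -6s + 11t:
  (61/24, 7/2) → P = 93/4
  (41/12, 0) → P = -41/2
  (0, 0) → P = 0
  (0, 41/12) → P = 451/12
  (371/164, 171/41) → P = 2649/82

The binding constraints are s = 0 and -4s + 12t = 41.
Solving simultaneously gives s = 0, t = 41/12.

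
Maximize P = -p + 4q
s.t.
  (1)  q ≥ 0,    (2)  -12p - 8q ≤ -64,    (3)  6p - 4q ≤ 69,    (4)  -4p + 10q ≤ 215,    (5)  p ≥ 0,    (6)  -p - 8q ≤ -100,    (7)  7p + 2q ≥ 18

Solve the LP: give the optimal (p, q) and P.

The optimum lies where 6p - 4q = 69 and -4p + 10q = 215.
Solving simultaneously gives p = 775/22, q = 783/22.

p = 775/22, q = 783/22, maximum P = 2357/22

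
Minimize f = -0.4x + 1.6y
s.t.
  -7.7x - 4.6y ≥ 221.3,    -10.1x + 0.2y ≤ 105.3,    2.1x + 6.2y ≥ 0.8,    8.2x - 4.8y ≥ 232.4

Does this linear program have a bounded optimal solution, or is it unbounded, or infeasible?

The boundaries -7.7x - 4.6y = 221.3 and 8.2x - 4.8y = 232.4 meet at (170/1867, -180207/3734), but that point violates 2.1x + 6.2y ≥ 0.8. Every candidate vertex is excluded by some other constraint, so the feasible region is empty.

infeasible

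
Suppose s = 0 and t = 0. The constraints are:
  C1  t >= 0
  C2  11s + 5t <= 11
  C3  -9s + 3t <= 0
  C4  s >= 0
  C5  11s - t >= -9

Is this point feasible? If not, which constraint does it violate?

feasible

C1: 0 ≥ 0 ✓
C2: 0 ≤ 11 ✓
C3: 0 ≤ 0 ✓
C4: 0 ≥ 0 ✓
C5: 0 ≥ -9 ✓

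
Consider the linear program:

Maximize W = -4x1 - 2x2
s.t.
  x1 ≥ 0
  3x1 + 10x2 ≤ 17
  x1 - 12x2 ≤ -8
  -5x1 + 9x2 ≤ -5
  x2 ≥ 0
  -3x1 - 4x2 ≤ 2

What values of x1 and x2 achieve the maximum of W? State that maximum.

The optimum lies where x1 - 12x2 = -8 and -5x1 + 9x2 = -5.
Solving simultaneously gives x1 = 44/17, x2 = 15/17.

x1 = 44/17, x2 = 15/17, maximum W = -206/17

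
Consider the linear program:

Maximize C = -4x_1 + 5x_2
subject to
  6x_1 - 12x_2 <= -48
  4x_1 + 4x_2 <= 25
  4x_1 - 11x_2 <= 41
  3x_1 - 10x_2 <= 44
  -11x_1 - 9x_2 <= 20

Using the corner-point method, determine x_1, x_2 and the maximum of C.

Extreme points and C = -4x_1 + 5x_2:
  (3/2, 19/4) → C = 71/4
  (-112/31, 68/31) → C = 788/31
  (-305/8, 355/8) → C = 2995/8

At the optimal vertex, 4x_1 + 4x_2 = 25 and -11x_1 - 9x_2 = 20.
Solving simultaneously gives x_1 = -305/8, x_2 = 355/8.

x_1 = -305/8, x_2 = 355/8, maximum C = 2995/8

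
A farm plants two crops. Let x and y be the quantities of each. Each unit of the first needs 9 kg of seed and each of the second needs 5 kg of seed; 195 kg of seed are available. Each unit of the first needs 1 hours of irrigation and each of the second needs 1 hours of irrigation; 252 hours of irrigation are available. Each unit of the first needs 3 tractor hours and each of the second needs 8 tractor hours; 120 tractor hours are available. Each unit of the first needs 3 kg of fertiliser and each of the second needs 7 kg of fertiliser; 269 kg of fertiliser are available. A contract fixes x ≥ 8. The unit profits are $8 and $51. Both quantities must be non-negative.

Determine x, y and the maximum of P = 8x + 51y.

Feasible corners and P = 8x + 51y:
  (65/3, 0) → P = 520/3
  (8, 0) → P = 64
  (320/19, 165/19) → P = 10975/19
  (8, 12) → P = 676

The optimum lies where 3x + 8y = 120 and x = 8.
Solving simultaneously gives x = 8, y = 12.

x = 8, y = 12, maximum P = 676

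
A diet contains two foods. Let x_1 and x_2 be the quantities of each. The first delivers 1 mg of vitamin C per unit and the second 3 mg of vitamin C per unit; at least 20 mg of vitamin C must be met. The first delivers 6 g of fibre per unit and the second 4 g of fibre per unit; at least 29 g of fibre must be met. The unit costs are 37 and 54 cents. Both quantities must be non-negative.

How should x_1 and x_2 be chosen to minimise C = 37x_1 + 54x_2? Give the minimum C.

x_1 = 1/2, x_2 = 13/2, minimum C = 739/2

The feasible region is unbounded (it extends along (0, 1), (1, 0)), but C strictly increases along every unbounded feasible direction, so there is no improving ray and the minimum is attained at a vertex.

The optimum lies where x_1 + 3x_2 = 20 and 6x_1 + 4x_2 = 29.
Solving simultaneously gives x_1 = 1/2, x_2 = 13/2.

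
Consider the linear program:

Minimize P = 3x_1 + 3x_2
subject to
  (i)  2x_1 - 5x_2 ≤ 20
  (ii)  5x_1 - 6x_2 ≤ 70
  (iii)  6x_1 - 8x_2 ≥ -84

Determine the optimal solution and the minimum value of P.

x_1 = -290/7, x_2 = -144/7, minimum P = -186

Extreme points and P = 3x_1 + 3x_2:
  (230/13, 40/13) → P = 810/13
  (-290/7, -144/7) → P = -186
  (266, 210) → P = 1428

The optimum lies where 2x_1 - 5x_2 = 20 and 6x_1 - 8x_2 = -84.
Solving simultaneously gives x_1 = -290/7, x_2 = -144/7.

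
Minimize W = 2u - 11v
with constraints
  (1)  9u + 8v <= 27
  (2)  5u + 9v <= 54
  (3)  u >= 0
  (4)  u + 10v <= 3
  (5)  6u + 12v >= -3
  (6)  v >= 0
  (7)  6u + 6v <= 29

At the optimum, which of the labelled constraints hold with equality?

(3) and (4)

Feasible corners and W = 2u - 11v:
  (3, 0) → W = 6
  (0, 3/10) → W = -33/10
  (0, 0) → W = 0

The minimum is at (0, 3/10). Substituting into each constraint, equality holds for (3) and (4); the remaining constraints have slack.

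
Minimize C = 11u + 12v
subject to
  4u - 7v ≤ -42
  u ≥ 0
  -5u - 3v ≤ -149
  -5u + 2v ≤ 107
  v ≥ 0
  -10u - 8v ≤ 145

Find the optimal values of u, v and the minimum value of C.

u = 917/47, v = 806/47, minimum C = 19759/47

The feasible region is unbounded (it extends along (7, 4), (2, 5)), but C strictly increases along every unbounded feasible direction, so there is no improving ray and the minimum is attained at a vertex.

The optimum lies where 4u - 7v = -42 and -5u - 3v = -149.
Solving simultaneously gives u = 917/47, v = 806/47.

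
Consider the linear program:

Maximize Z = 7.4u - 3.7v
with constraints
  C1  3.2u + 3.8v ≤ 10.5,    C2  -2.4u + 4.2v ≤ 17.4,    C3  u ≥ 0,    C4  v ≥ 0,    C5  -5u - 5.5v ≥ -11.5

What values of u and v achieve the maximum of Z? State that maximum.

u = 2.3, v = 0, maximum Z = 17.02

The optimum lies where v = 0 and -5u - 5.5v = -11.5.
Solving simultaneously gives u = 23/10, v = 0.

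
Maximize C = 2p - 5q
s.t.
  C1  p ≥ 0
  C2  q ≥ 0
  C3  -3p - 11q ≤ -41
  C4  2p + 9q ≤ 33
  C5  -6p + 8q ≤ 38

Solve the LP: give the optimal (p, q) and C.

At the optimal vertex, q = 0 and 2p + 9q = 33.
Solving simultaneously gives p = 33/2, q = 0.

p = 33/2, q = 0, maximum C = 33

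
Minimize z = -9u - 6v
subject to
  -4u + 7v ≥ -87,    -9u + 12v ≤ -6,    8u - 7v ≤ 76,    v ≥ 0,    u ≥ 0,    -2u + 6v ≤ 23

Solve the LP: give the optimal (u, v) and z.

u = 617/34, v = 168/17, minimum z = -7569/34

Feasible corners and z = -9u - 6v:
  (2/3, 0) → z = -6
  (52/5, 73/10) → z = -687/5
  (19/2, 0) → z = -171/2
  (617/34, 168/17) → z = -7569/34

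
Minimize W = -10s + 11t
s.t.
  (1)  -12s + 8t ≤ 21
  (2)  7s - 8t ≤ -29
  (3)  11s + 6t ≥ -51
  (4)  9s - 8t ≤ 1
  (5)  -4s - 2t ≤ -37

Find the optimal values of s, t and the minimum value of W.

Corner points and W = -10s + 11t:
  (127/28, 66/7) → W = 817/14
  (15, 67/4) → W = 137/4
  (119/23, 375/46) → W = 1745/46
The feasible region is unbounded (it extends along (2, 3), (8, 9)), but W strictly increases along every unbounded feasible direction, so there is no improving ray and the minimum is attained at a vertex.

The optimum lies where 7s - 8t = -29 and 9s - 8t = 1.
Solving simultaneously gives s = 15, t = 67/4.

s = 15, t = 67/4, minimum W = 137/4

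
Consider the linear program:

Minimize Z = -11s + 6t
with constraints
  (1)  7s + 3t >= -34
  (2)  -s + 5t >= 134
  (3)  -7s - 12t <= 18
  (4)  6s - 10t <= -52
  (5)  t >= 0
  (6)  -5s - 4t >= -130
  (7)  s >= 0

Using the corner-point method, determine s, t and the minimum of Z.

s = 114/29, t = 800/29, minimum Z = 3546/29

Vertices and Z = -11s + 6t:
  (114/29, 800/29) → Z = 3546/29
  (0, 134/5) → Z = 804/5
  (0, 65/2) → Z = 195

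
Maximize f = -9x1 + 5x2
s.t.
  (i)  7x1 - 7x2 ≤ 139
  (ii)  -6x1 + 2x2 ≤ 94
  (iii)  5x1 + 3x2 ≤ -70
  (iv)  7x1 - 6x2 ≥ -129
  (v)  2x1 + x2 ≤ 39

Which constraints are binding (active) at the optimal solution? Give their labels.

(ii) and (iii)

Feasible corners and f = -9x1 + 5x2:
  (-234/7, -373/7) → f = 241/7
  (-73/56, -1185/56) → f = -1317/14
  (-211/14, 25/14) → f = 1012/7

The maximum is at (-211/14, 25/14). Substituting into each constraint, equality holds for (ii) and (iii); the remaining constraints have slack.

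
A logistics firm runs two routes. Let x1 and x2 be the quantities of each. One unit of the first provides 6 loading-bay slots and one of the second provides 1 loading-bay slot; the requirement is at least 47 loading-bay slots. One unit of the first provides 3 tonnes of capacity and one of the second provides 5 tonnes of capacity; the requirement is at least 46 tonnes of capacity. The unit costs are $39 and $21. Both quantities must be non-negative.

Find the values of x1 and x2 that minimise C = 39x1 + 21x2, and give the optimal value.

x1 = 7, x2 = 5, minimum C = 378

Vertices and C = 39x1 + 21x2:
  (0, 47) → C = 987
  (46/3, 0) → C = 598
  (7, 5) → C = 378
The feasible region is unbounded (it extends along (0, 1), (1, 0)), but C strictly increases along every unbounded feasible direction, so there is no improving ray and the minimum is attained at a vertex.

At the optimal vertex, 6x1 + x2 = 47 and 3x1 + 5x2 = 46.
Solving simultaneously gives x1 = 7, x2 = 5.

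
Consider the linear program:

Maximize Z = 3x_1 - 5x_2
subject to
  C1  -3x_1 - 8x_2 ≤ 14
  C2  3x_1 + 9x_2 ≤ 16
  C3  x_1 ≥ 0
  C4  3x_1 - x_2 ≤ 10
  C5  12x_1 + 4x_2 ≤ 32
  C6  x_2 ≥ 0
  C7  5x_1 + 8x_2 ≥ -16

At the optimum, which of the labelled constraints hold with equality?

C5 and C6

Extreme points and Z = 3x_1 - 5x_2:
  (0, 16/9) → Z = -80/9
  (7/3, 1) → Z = 2
  (0, 0) → Z = 0
  (8/3, 0) → Z = 8

The maximum is at (8/3, 0). Substituting into each constraint, equality holds for C5 and C6; the remaining constraints have slack.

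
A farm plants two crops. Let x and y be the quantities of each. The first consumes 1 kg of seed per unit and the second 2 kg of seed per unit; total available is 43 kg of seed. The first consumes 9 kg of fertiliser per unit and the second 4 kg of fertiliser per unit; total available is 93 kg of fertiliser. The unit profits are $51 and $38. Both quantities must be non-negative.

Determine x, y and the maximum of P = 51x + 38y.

x = 1, y = 21, maximum P = 849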